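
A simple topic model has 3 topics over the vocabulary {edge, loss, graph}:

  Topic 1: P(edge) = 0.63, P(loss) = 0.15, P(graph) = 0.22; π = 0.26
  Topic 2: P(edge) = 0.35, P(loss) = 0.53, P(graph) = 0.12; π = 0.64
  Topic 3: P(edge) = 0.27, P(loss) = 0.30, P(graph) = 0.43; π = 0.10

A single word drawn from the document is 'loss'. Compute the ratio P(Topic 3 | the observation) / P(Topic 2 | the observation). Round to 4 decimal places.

0.0884

The posterior odds equal the prior odds times the likelihood ratio: (P(Z=i)/P(Z=j))·(f_i(x)/f_j(x)).
Evaluate each component's likelihood at the observed value:
  L_1 = P(loss | comp) = 0.15
  L_2 = P(loss | comp) = 0.53
  L_3 = P(loss | comp) = 0.30
Odds = (0.10/0.64) × (0.3/0.53) = 0.15625 × 0.566038 ≈ 0.0884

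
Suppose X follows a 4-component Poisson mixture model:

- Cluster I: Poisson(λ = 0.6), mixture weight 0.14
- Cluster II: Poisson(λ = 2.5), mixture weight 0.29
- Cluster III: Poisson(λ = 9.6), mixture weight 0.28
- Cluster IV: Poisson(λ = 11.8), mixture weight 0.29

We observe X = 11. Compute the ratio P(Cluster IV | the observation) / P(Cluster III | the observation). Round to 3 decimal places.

1.110

The posterior odds equal the prior odds times the likelihood ratio: (P(Z=i)/P(Z=j))·(f_i(x)/f_j(x)).
Evaluate each component's likelihood at the observed value:
  L_I = 4.98806e-11
  L_II = 4.90285e-05
  L_III = 0.108293
  L_IV = 0.11611
Posterior odds = (P(Z=IV)·L_IV) / (P(Z=III)·L_III) = (0.29·0.11611) / (0.28·0.108293) = 0.033672 / 0.0303221 ≈ 1.110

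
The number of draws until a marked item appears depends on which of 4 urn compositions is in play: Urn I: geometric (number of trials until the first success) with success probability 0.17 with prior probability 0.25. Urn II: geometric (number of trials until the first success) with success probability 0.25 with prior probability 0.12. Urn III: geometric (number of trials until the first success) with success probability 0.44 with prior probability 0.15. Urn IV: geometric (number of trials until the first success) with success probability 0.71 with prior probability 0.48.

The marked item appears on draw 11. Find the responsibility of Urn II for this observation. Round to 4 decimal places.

P(component k | x) = P(Z=k)·f_k(x) / marginal(x), where marginal(x) = Σ_j P(Z=j)·f_j(x).
Evaluate each component's likelihood at the observed value:
  L_I = 0.17·(1−0.17)^10 = 0.17·0.15516 = 0.0263773
  L_II = 0.25·(1−0.25)^10 = 0.25·0.0563135 = 0.0140784
  L_III = 0.44·(1−0.44)^10 = 0.44·0.00303305 = 0.00133454
  L_IV = 0.71·(1−0.71)^10 = 0.71·4.20707e-06 = 2.98702e-06
Weight by the priors:
  P(Z=I)·L_I = 0.25 × 0.0263773 = 0.00659432
  P(Z=II)·L_II = 0.12 × 0.0140784 = 0.00168941
  P(Z=III)·L_III = 0.15 × 0.00133454 = 0.000200182
  P(Z=IV)·L_IV = 0.48 × 2.98702e-06 = 1.43377e-06
Sum: 0.00659432 + 0.00168941 + 0.000200182 + 1.43377e-06 = 0.00848534
Responsibility of Urn II: 0.00168941 / 0.00848534 ≈ 0.1991

0.1991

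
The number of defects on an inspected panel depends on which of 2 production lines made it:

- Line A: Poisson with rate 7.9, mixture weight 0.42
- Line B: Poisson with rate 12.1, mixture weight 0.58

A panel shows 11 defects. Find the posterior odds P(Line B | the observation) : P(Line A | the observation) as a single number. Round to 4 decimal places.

2.2536

Since P(k|x) ∝ π_k f_k(x), the posterior odds are π_i f_i(x) / (π_j f_j(x)).
Poisson probabilities:
  p_A = e^(−7.9)·7.9^11/11! = 0.069473
  p_B = e^(−12.1)·12.1^11/11! = 0.113376
Posterior odds = (π_B·p_B) / (π_A·p_A) = (0.58·0.113376) / (0.42·0.069473) = 0.0657579 / 0.0291786 ≈ 2.2536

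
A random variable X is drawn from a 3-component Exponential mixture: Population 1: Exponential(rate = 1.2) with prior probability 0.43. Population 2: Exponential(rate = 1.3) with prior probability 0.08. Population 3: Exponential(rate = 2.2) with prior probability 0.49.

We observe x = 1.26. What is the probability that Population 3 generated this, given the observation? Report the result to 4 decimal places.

P(component k | x) = P(Z=k)·f_k(x) / marginal(x), where marginal(x) = Σ_j P(Z=j)·f_j(x).
Exponential densities:
  f_1 = 1.2·e^(−1.2·1.26) = 1.2·e^(−1.5120) = 0.264562
  f_2 = 1.3·e^(−1.3·1.26) = 1.3·e^(−1.6380) = 0.252679
  f_3 = 2.2·e^(−2.2·1.26) = 2.2·e^(−2.7720) = 0.137581
Multiply by the mixture weights:
  P(Z=1)·f_1 = 0.43 × 0.264562 = 0.113762
  P(Z=2)·f_2 = 0.08 × 0.252679 = 0.0202143
  P(Z=3)·f_3 = 0.49 × 0.137581 = 0.0674147
Sum: 0.113762 + 0.0202143 + 0.0674147 = 0.201391
P(Population 3 | the observation) = 0.0674147 / 0.201391 ≈ 0.3347

0.3347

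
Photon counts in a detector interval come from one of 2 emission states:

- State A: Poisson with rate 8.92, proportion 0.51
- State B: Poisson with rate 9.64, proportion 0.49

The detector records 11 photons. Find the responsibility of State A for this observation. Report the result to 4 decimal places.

0.4765

Apply Bayes' rule: the posterior for each component is proportional to its prior times its likelihood at x.
Evaluate each component's likelihood at the observed value:
  L_A = e^(−8.92)·8.92^11/11! = 0.0952688
  L_B = e^(−9.64)·9.64^11/11! = 0.108916
Multiply by the mixture weights:
  π_A·L_A = 0.51 × 0.0952688 = 0.0485871
  π_B·L_B = 0.49 × 0.108916 = 0.053369
Evidence: 0.0485871 + 0.053369 = 0.101956
P(State A | x) ≈ 0.4765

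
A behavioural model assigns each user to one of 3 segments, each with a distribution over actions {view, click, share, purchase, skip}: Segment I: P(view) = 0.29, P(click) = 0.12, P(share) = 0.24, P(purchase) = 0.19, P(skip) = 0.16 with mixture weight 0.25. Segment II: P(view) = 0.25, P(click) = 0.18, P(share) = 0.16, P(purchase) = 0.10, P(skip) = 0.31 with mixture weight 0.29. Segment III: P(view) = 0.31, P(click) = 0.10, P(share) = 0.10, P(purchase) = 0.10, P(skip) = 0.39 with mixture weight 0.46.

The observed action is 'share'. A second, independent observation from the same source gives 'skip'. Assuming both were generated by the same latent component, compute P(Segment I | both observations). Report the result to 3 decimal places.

0.229

By Bayes' theorem, P(k | x) = π_k f_k(x) / Σ_j π_j f_j(x).
Since both observations come from the same component, the likelihood for component k is f_k(x₁)·f_k(x₂).
  f_I = [0.24] × [0.16] = 0.0384
  f_II = [0.16] × [0.31] = 0.0496
  f_III = [0.1] × [0.39] = 0.039
Prior × likelihood for each component:
  π_I·f_I = 0.25 × 0.0384 = 0.0096
  π_II·f_II = 0.29 × 0.0496 = 0.014384
  π_III·f_III = 0.46 × 0.039 = 0.01794
Normaliser: 0.0096 + 0.014384 + 0.01794 = 0.041924
P(Segment I | x₁, x₂) ≈ 0.229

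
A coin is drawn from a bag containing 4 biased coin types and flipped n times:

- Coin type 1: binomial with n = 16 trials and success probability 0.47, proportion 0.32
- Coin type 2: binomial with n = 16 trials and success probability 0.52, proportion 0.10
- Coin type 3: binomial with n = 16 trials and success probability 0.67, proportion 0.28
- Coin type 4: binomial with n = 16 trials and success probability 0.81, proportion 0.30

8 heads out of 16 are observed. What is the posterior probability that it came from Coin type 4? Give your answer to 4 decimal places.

0.0119

By Bayes' theorem, P(k | x) = π_k f_k(x) / Σ_j π_j f_j(x).
Component likelihoods at x = 8 heads out of 16:
  p_1 = 0.190796
  p_2 = 0.193881
  p_3 = 0.0735002
  p_4 = 0.0040503
Multiply by the mixture weights:
  π_1·p_1 = 0.32 × 0.190796 = 0.0610546
  π_2·p_2 = 0.10 × 0.193881 = 0.0193881
  π_3·p_3 = 0.28 × 0.0735002 = 0.0205801
  π_4·p_4 = 0.30 × 0.0040503 = 0.00121509
Evidence: 0.0610546 + 0.0193881 + 0.0205801 + 0.00121509 = 0.102238
So the posterior for Coin type 4 is 0.00121509 / 0.102238 ≈ 0.0119.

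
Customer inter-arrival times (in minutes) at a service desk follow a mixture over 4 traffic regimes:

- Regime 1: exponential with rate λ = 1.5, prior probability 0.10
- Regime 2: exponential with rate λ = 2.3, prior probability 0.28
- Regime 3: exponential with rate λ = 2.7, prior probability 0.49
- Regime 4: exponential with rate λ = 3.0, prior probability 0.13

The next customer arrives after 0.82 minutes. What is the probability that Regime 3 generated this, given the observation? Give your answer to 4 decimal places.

Apply Bayes' rule: the posterior for each component is proportional to its prior times its likelihood at x.
Evaluate each component's likelihood at the observed value:
  f_1 = 1.5·e^(−1.5·0.82) = 1.5·e^(−1.2300) = 0.438439
  f_2 = 2.3·e^(−2.3·0.82) = 2.3·e^(−1.8860) = 0.348858
  f_3 = 2.7·e^(−2.7·0.82) = 2.7·e^(−2.2140) = 0.295009
  f_4 = 3.0·e^(−3.0·0.82) = 3.0·e^(−2.4600) = 0.256305
Multiply by the mixture weights:
  π_1·f_1 = 0.10 × 0.438439 = 0.0438439
  π_2·f_2 = 0.28 × 0.348858 = 0.0976802
  π_3·f_3 = 0.49 × 0.295009 = 0.144555
  π_4·f_4 = 0.13 × 0.256305 = 0.0333196
Denominator: 0.0438439 + 0.0976802 + 0.144555 + 0.0333196 = 0.319398
P(Regime 3 | the observation) ≈ 0.4526

0.4526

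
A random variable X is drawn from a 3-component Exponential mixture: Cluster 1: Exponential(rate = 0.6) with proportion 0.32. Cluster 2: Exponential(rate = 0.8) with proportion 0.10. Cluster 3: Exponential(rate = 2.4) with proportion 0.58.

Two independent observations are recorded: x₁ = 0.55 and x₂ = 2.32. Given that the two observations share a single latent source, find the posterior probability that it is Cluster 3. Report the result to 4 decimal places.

Apply Bayes' rule: the posterior for each component is proportional to its prior times its likelihood at x.
Since both observations come from the same component, the likelihood for component k is f_k(x₁)·f_k(x₂).
  p_1 = [0.431354] × [0.149147] = 0.064335
  p_2 = [0.515229] × [0.125037] = 0.0644228
  p_3 = [0.641125] × [0.00916346] = 0.00587492
Weight by the priors:
  π_1·p_1 = 0.32 × 0.064335 = 0.0205872
  π_2·p_2 = 0.10 × 0.0644228 = 0.00644228
  π_3·p_3 = 0.58 × 0.00587492 = 0.00340745
Marginal: 0.0205872 + 0.00644228 + 0.00340745 = 0.0304369
P(Cluster 3 | x₁, x₂) ≈ 0.1120

0.1120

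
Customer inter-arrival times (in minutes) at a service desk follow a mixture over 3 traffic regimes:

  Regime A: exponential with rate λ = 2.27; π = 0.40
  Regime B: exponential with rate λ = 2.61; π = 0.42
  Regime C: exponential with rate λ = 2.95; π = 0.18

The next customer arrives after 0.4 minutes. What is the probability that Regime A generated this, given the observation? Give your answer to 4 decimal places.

By Bayes' theorem, P(k | x) = w_k f_k(x) / Σ_j w_j f_j(x).
Component likelihoods at x = 0.4 minutes:
  f_A = 0.915559
  f_B = 0.918834
  f_C = 0.906472
Prior × likelihood for each component:
  w_A·f_A = 0.40 × 0.915559 = 0.366224
  w_B·f_B = 0.42 × 0.918834 = 0.38591
  w_C·f_C = 0.18 × 0.906472 = 0.163165
Sum: 0.366224 + 0.38591 + 0.163165 = 0.915299
So the posterior for Regime A is 0.366224 / 0.915299 ≈ 0.4001.

0.4001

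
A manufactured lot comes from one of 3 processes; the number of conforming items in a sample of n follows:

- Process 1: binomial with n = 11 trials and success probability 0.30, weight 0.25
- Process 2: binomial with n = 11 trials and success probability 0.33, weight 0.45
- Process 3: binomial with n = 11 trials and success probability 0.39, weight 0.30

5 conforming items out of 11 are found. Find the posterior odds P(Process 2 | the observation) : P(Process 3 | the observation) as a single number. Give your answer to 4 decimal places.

Only the two components matter; the odds are (π_i f_i(x)) / (π_j f_j(x)).
Binomial probabilities:
  L_1 = C(11,5)·0.30^5·0.70^6 = 462·0.00243·0.117649 = 0.13208
  L_2 = C(11,5)·0.33^5·0.67^6 = 462·0.00391354·0.0904584 = 0.163554
  L_3 = C(11,5)·0.39^5·0.61^6 = 462·0.00902242·0.0515204 = 0.214755
0.0735992 / 0.0644266 ≈ 1.1424

1.1424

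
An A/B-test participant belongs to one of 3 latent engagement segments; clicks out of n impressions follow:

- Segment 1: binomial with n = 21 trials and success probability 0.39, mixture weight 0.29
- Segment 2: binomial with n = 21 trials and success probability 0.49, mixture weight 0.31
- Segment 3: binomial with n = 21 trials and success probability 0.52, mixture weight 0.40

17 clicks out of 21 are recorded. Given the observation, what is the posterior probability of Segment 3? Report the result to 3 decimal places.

P(component k | x) = w_k·f_k(x) / marginal(x), where marginal(x) = Σ_j w_j·f_j(x).
Binomial probabilities:
  p_1 = 9.25725e-05
  p_2 = 0.00219118
  p_3 = 0.00472156
Multiply by the mixture weights:
  w_1·p_1 = 0.29 × 9.25725e-05 = 2.6846e-05
  w_2·p_2 = 0.31 × 0.00219118 = 0.000679266
  w_3·p_3 = 0.40 × 0.00472156 = 0.00188863
Sum: 2.6846e-05 + 0.000679266 + 0.00188863 = 0.00259474
P(Segment 3 | the observation) = 0.00188863 / 0.00259474 ≈ 0.728

0.728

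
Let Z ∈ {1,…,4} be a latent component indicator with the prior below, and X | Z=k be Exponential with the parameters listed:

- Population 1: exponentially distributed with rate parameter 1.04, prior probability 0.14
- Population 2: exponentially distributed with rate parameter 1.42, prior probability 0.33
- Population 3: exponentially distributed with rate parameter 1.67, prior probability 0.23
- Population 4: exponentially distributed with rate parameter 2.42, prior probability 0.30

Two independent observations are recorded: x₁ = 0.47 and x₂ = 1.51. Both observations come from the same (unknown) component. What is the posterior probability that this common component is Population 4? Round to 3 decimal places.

By Bayes' theorem, P(k | x) = P(Z=k) f_k(x) / Σ_j P(Z=j) f_j(x).
Since both observations come from the same component, the likelihood for component k is f_k(x₁)·f_k(x₂).
  L_1 = [1.04·e^(−1.04·0.47) = 1.04·e^(−0.4888) = 0.637896] × [0.21628] = 0.137965
  L_2 = [1.42·e^(−1.42·0.47) = 1.42·e^(−0.6674) = 0.728518] × [0.16637] = 0.121203
  L_3 = [1.67·e^(−1.67·0.47) = 1.67·e^(−0.7849) = 0.761796] × [0.134139] = 0.102187
  L_4 = [2.42·e^(−2.42·0.47) = 2.42·e^(−1.1374) = 0.775977] × [0.0626349] = 0.0486032
Multiply by the mixture weights:
  P(Z=1)·L_1 = 0.14 × 0.137965 = 0.019315
  P(Z=2)·L_2 = 0.33 × 0.121203 = 0.0399971
  P(Z=3)·L_3 = 0.23 × 0.102187 = 0.023503
  P(Z=4)·L_4 = 0.30 × 0.0486032 = 0.014581
Sum: 0.019315 + 0.0399971 + 0.023503 + 0.014581 = 0.0973961
So the posterior for Population 4 is 0.014581 / 0.0973961 ≈ 0.150.

0.150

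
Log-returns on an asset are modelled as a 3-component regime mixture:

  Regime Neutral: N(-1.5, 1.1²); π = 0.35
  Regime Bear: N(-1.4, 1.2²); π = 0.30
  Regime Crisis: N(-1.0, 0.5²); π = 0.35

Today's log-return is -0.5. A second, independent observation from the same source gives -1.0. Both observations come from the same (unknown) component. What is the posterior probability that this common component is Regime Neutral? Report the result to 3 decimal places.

0.147

P(component k | x) = w_k·f_k(x) / marginal(x), where marginal(x) = Σ_j w_j·f_j(x).
Since both observations come from the same component, the likelihood for component k is f_k(x₁)·f_k(x₂).
  f_Neutral = [(1/(1.1·√(2π)))·exp(−(-0.5−-1.5)²/(2·1.1²)) = 0.362675·exp(-0.41322) = 0.239915] × [0.327079] = 0.078471
  f_Bear = [(1/(1.2·√(2π)))·exp(−(-0.5−-1.4)²/(2·1.2²)) = 0.332452·exp(-0.28125) = 0.250948] × [0.314486] = 0.0789196
  f_Crisis = [(1/(0.5·√(2π)))·exp(−(-0.5−-1.0)²/(2·0.5²)) = 0.797885·exp(-0.50000) = 0.483941] × [0.797885] = 0.386129
Multiply by the mixture weights:
  w_Neutral·f_Neutral = 0.35 × 0.078471 = 0.0274648
  w_Bear·f_Bear = 0.30 × 0.0789196 = 0.0236759
  w_Crisis·f_Crisis = 0.35 × 0.386129 = 0.135145
Sum: 0.0274648 + 0.0236759 + 0.135145 = 0.186286
Responsibility of Regime Neutral: 0.0274648 / 0.186286 ≈ 0.147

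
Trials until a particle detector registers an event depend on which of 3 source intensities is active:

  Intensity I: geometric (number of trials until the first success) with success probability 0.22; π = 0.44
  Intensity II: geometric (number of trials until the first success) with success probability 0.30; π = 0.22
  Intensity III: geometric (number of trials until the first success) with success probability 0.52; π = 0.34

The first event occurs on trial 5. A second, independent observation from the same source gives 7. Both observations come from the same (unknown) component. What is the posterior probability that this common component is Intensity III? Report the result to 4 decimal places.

Posterior ∝ prior × likelihood, so P(k | x) ∝ π_k f_k(x); normalise over all components.
Since both observations come from the same component, the likelihood for component k is f_k(x₁)·f_k(x₂).
  f_I = [0.22·(1−0.22)^4 = 0.22·0.370151 = 0.0814331] × [0.0495439] = 0.00403452
  f_II = [0.30·(1−0.30)^4 = 0.30·0.2401 = 0.07203] × [0.0352947] = 0.00254228
  f_III = [0.52·(1−0.52)^4 = 0.52·0.0530842 = 0.0276038] × [0.00635991] = 0.000175557
Multiply by the mixture weights:
  π_I·f_I = 0.44 × 0.00403452 = 0.00177519
  π_II·f_II = 0.22 × 0.00254228 = 0.000559301
  π_III·f_III = 0.34 × 0.000175557 = 5.96895e-05
Evidence: 0.00177519 + 0.000559301 + 5.96895e-05 = 0.00239418
P(Intensity III | data) = 5.96895e-05 / 0.00239418 ≈ 0.0249

0.0249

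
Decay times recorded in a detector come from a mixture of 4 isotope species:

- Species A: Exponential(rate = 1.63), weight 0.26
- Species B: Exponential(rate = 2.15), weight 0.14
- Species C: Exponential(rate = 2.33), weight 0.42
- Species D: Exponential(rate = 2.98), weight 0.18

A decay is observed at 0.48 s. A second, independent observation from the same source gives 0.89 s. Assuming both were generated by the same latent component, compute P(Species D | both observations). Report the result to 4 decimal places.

0.1179

By Bayes' theorem, P(k | x) = w_k f_k(x) / Σ_j w_j f_j(x).
Since both observations come from the same component, the likelihood for component k is f_k(x₁)·f_k(x₂).
  p_A = [1.63·e^(−1.63·0.48) = 1.63·e^(−0.7824) = 0.745411] × [0.382082] = 0.284808
  p_B = [2.15·e^(−2.15·0.48) = 2.15·e^(−1.0320) = 0.766031] × [0.31726] = 0.243031
  p_C = [2.33·e^(−2.33·0.48) = 2.33·e^(−1.1184) = 0.761449] × [0.292927] = 0.223049
  p_D = [2.98·e^(−2.98·0.48) = 2.98·e^(−1.4304) = 0.712855] × [0.210078] = 0.149755
Weight by the priors:
  w_A·p_A = 0.26 × 0.284808 = 0.0740501
  w_B·p_B = 0.14 × 0.243031 = 0.0340244
  w_C·p_C = 0.42 × 0.223049 = 0.0936806
  w_D·p_D = 0.18 × 0.149755 = 0.0269559
Normaliser: 0.0740501 + 0.0340244 + 0.0936806 + 0.0269559 = 0.228711
Responsibility of Species D: 0.0269559 / 0.228711 ≈ 0.1179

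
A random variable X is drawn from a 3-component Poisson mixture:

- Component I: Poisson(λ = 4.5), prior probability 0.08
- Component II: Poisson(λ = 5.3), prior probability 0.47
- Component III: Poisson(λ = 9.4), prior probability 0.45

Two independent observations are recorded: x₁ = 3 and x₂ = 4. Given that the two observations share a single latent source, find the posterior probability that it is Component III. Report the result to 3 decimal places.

Posterior ∝ prior × likelihood, so P(k | x) ∝ π_k f_k(x); normalise over all components.
Since both observations come from the same component, the likelihood for component k is f_k(x₁)·f_k(x₂).
  L_I = [e^(−4.5)·4.5^3/3! = 0.168718] × [0.189808] = 0.0320239
  L_II = [e^(−5.3)·5.3^3/3! = 0.123856] × [0.164109] = 0.0203258
  L_III = [e^(−9.4)·9.4^3/3! = 0.0114515] × [0.0269111] = 0.000308174
Weight by the priors:
  π_I·L_I = 0.08 × 0.0320239 = 0.00256192
  π_II·L_II = 0.47 × 0.0203258 = 0.00955311
  π_III·L_III = 0.45 × 0.000308174 = 0.000138678
Evidence: 0.00256192 + 0.00955311 + 0.000138678 = 0.0122537
P(Component III | x₁,x₂) ≈ 0.011

0.011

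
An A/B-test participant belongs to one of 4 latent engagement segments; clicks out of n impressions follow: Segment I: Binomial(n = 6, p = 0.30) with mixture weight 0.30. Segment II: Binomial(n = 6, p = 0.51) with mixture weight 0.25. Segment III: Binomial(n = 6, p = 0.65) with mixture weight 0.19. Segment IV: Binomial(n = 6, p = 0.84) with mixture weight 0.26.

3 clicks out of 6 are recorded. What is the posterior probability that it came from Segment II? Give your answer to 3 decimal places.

0.409

Posterior ∝ prior × likelihood, so P(k | x) ∝ π_k f_k(x); normalise over all components.
Component likelihoods at x = 3 clicks out of 6:
  f_I = C(6,3)·0.30^3·0.70^3 = 20·0.027·0.343 = 0.18522
  f_II = C(6,3)·0.51^3·0.49^3 = 20·0.132651·0.117649 = 0.312125
  f_III = C(6,3)·0.65^3·0.35^3 = 20·0.274625·0.042875 = 0.235491
  f_IV = C(6,3)·0.84^3·0.16^3 = 20·0.592704·0.004096 = 0.0485543
Prior × likelihood for each component:
  π_I·f_I = 0.30 × 0.18522 = 0.055566
  π_II·f_II = 0.25 × 0.312125 = 0.0780313
  π_III·f_III = 0.19 × 0.235491 = 0.0447433
  π_IV·f_IV = 0.26 × 0.0485543 = 0.0126241
Normaliser: 0.055566 + 0.0780313 + 0.0447433 + 0.0126241 = 0.190965
P(Segment II | x) = 0.0780313 / 0.190965 ≈ 0.409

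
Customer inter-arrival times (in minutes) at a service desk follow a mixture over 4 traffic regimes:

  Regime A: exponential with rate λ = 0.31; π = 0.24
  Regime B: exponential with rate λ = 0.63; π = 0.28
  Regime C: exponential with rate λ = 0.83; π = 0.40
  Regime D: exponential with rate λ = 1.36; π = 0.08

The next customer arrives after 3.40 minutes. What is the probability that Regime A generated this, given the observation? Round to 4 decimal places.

0.3844

Apply Bayes' rule: the posterior for each component is proportional to its prior times its likelihood at x.
Evaluate each component's likelihood at the observed value:
  f_A = 0.31·e^(−0.31·3.40) = 0.31·e^(−1.0540) = 0.108048
  f_B = 0.63·e^(−0.63·3.40) = 0.63·e^(−2.1420) = 0.0739745
  f_C = 0.83·e^(−0.83·3.40) = 0.83·e^(−2.8220) = 0.0493741
  f_D = 1.36·e^(−1.36·3.40) = 1.36·e^(−4.6240) = 0.0133463
Unnormalised posteriors:
  π_A·f_A = 0.24 × 0.108048 = 0.0259314
  π_B·f_B = 0.28 × 0.0739745 = 0.0207128
  π_C·f_C = 0.40 × 0.0493741 = 0.0197496
  π_D·f_D = 0.08 × 0.0133463 = 0.0010677
Normaliser: 0.0259314 + 0.0207128 + 0.0197496 + 0.0010677 = 0.0674616
So the posterior for Regime A is 0.0259314 / 0.0674616 ≈ 0.3844.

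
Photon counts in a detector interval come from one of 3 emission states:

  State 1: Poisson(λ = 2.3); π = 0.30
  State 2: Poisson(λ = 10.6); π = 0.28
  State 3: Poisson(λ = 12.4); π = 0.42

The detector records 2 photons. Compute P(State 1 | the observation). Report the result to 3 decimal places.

The responsibility of component k is π_k f_k(x) divided by Σ_j π_j f_j(x).
Evaluate each component's likelihood at the observed value:
  p_1 = 0.265185
  p_2 = 0.00139978
  p_3 = 0.000316637
Weight by the priors:
  π_1·p_1 = 0.30 × 0.265185 = 0.0795554
  π_2·p_2 = 0.28 × 0.00139978 = 0.000391939
  π_3·p_3 = 0.42 × 0.000316637 = 0.000132988
Normaliser: 0.0795554 + 0.000391939 + 0.000132988 = 0.0800803
So the posterior for State 1 is 0.0795554 / 0.0800803 ≈ 0.993.

0.993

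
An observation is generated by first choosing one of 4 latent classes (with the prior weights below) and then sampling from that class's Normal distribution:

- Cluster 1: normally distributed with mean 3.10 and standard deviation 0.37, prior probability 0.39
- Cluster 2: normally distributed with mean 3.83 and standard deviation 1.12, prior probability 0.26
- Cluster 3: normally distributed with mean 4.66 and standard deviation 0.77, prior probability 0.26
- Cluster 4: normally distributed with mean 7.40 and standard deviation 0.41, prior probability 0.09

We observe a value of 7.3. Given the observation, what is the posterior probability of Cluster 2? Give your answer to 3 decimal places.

0.009

By Bayes' theorem, P(k | x) = w_k f_k(x) / Σ_j w_j f_j(x).
Normal densities:
  L_1 = 1.12875e-28
  L_2 = 0.00293299
  L_3 = 0.00145155
  L_4 = 0.944514
Unnormalised posteriors:
  w_1·L_1 = 0.39 × 1.12875e-28 = 4.40211e-29
  w_2·L_2 = 0.26 × 0.00293299 = 0.000762577
  w_3·L_3 = 0.26 × 0.00145155 = 0.000377402
  w_4·L_4 = 0.09 × 0.944514 = 0.0850063
Sum: 4.40211e-29 + 0.000762577 + 0.000377402 + 0.0850063 = 0.0861463
So the posterior for Cluster 2 is 0.000762577 / 0.0861463 ≈ 0.009.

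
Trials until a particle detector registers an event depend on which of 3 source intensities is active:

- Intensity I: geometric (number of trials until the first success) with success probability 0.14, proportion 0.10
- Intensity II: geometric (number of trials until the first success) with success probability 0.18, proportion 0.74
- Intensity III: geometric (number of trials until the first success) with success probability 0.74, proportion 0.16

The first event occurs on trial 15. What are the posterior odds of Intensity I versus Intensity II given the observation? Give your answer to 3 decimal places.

The posterior odds equal the prior odds times the likelihood ratio: (π_i/π_j)·(f_i(x)/f_j(x)).
Geometric probabilities:
  p_I = 0.0169475
  p_II = 0.0111858
  p_III = 4.77374e-09
Odds = (0.10/0.74) × (0.0169475/0.0111858) = 0.135135 × 1.5151 ≈ 0.205

0.205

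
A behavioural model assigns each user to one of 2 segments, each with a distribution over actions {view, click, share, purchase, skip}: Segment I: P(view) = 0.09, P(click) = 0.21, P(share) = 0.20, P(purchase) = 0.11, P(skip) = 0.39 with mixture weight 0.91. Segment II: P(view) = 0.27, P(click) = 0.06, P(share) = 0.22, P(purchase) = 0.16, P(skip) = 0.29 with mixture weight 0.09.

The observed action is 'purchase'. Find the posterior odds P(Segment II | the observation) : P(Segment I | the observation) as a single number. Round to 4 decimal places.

Since P(k|x) ∝ P(Z=k) f_k(x), the posterior odds are P(Z=i) f_i(x) / (P(Z=j) f_j(x)).
Categorical probabilities:
  L_I = 0.11
  L_II = 0.16
0.0144 / 0.1001 ≈ 0.1439

0.1439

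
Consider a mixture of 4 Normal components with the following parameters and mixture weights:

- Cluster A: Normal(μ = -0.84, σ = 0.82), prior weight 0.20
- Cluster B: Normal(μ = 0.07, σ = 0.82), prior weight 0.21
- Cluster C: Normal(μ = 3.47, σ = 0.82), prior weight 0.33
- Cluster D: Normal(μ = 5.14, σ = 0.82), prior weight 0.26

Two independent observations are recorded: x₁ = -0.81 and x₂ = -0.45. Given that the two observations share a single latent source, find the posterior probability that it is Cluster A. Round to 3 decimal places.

Apply Bayes' rule: the posterior for each component is proportional to its prior times its likelihood at x.
Since both observations come from the same component, the likelihood for component k is f_k(x₁)·f_k(x₂).
  p_A = [0.486189] × [0.434487] = 0.211243
  p_B = [0.273532] × [0.397898] = 0.108838
  p_C = [5.90591e-07] × [5.30416e-06] = 3.13259e-12
  p_D = [1.79509e-12] × [3.94207e-11] = 7.07638e-23
Weight by the priors:
  w_A·p_A = 0.20 × 0.211243 = 0.0422486
  w_B·p_B = 0.21 × 0.108838 = 0.022856
  w_C·p_C = 0.33 × 3.13259e-12 = 1.03375e-12
  w_D·p_D = 0.26 × 7.07638e-23 = 1.83986e-23
Sum: 0.0422486 + 0.022856 + 1.03375e-12 + 1.83986e-23 = 0.0651046
P(Cluster A | x₁,x₂) = 0.0422486 / 0.0651046 ≈ 0.649

0.649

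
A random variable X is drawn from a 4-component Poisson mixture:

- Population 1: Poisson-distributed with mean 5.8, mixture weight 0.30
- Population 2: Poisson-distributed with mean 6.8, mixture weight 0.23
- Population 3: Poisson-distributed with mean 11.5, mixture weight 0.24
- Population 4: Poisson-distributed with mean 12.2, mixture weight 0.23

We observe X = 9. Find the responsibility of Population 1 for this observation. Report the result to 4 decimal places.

P(component k | x) = π_k·f_k(x) / marginal(x), where marginal(x) = Σ_j π_j·f_j(x).
Poisson probabilities:
  p_1 = 0.0619699
  p_2 = 0.0954146
  p_3 = 0.0982044
  p_4 = 0.0830009
Unnormalised posteriors:
  π_1·p_1 = 0.30 × 0.0619699 = 0.018591
  π_2·p_2 = 0.23 × 0.0954146 = 0.0219454
  π_3·p_3 = 0.24 × 0.0982044 = 0.0235691
  π_4·p_4 = 0.23 × 0.0830009 = 0.0190902
Denominator: 0.018591 + 0.0219454 + 0.0235691 + 0.0190902 = 0.0831956
So the posterior for Population 1 is 0.018591 / 0.0831956 ≈ 0.2235.

0.2235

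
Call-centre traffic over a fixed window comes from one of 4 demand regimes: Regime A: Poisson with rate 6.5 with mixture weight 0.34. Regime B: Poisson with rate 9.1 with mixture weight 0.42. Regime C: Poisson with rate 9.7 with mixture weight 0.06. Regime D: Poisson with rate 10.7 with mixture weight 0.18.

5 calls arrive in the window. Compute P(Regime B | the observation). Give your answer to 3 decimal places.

0.300

The responsibility of component k is w_k f_k(x) divided by Σ_j w_j f_j(x).
Component likelihoods at x = 5 calls:
  f_A = e^(−6.5)·6.5^5/5! = 0.145369
  f_B = e^(−9.1)·9.1^5/5! = 0.0580692
  f_C = e^(−9.7)·9.7^5/5! = 0.0438552
  f_D = e^(−10.7)·10.7^5/5! = 0.0263504
Weight by the priors:
  w_A·f_A = 0.34 × 0.145369 = 0.0494254
  w_B·f_B = 0.42 × 0.0580692 = 0.0243891
  w_C·f_C = 0.06 × 0.0438552 = 0.00263131
  w_D·f_D = 0.18 × 0.0263504 = 0.00474307
Sum: 0.0494254 + 0.0243891 + 0.00263131 + 0.00474307 = 0.0811889
So the posterior for Regime B is 0.0243891 / 0.0811889 ≈ 0.300.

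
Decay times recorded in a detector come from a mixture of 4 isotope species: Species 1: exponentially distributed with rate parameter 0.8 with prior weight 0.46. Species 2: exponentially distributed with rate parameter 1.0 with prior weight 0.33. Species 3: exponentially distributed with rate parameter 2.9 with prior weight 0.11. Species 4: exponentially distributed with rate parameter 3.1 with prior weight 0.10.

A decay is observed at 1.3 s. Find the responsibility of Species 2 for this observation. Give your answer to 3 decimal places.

0.386

Posterior ∝ prior × likelihood, so P(k | x) ∝ P(Z=k) f_k(x); normalise over all components.
Component likelihoods at x = 1.3 s:
  f_1 = 0.8·e^(−0.8·1.3) = 0.8·e^(−1.0400) = 0.282764
  f_2 = 1.0·e^(−1.0·1.3) = 1.0·e^(−1.3000) = 0.272532
  f_3 = 2.9·e^(−2.9·1.3) = 2.9·e^(−3.7700) = 0.066851
  f_4 = 3.1·e^(−3.1·1.3) = 3.1·e^(−4.0300) = 0.0551004
Weight by the priors:
  P(Z=1)·f_1 = 0.46 × 0.282764 = 0.130071
  P(Z=2)·f_2 = 0.33 × 0.272532 = 0.0899355
  P(Z=3)·f_3 = 0.11 × 0.066851 = 0.00735361
  P(Z=4)·f_4 = 0.10 × 0.0551004 = 0.00551004
Marginal: 0.130071 + 0.0899355 + 0.00735361 + 0.00551004 = 0.23287
So the posterior for Species 2 is 0.0899355 / 0.23287 ≈ 0.386.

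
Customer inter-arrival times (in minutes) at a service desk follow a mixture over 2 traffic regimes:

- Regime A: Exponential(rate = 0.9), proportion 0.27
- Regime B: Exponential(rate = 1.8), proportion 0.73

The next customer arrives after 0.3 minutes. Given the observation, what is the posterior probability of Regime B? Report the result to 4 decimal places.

The responsibility of component k is π_k f_k(x) divided by Σ_j π_j f_j(x).
Evaluate each component's likelihood at the observed value:
  f_A = 0.9·e^(−0.9·0.3) = 0.9·e^(−0.2700) = 0.687042
  f_B = 1.8·e^(−1.8·0.3) = 1.8·e^(−0.5400) = 1.04895
Weight by the priors:
  π_A·f_A = 0.27 × 0.687042 = 0.185501
  π_B·f_B = 0.73 × 1.04895 = 0.765731
Evidence: 0.185501 + 0.765731 = 0.951232
So the posterior for Regime B is 0.765731 / 0.951232 ≈ 0.8050.

0.8050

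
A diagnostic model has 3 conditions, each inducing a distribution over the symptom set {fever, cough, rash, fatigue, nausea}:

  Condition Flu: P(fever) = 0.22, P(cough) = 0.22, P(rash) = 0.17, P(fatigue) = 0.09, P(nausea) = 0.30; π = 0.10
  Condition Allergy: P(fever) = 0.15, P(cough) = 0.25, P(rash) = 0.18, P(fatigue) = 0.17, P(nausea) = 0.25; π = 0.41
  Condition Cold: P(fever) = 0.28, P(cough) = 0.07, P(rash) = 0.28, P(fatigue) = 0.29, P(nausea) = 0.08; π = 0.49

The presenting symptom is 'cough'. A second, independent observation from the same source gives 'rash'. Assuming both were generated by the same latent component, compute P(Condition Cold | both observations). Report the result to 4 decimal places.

0.3021

The responsibility of component k is P(Z=k) f_k(x) divided by Σ_j P(Z=j) f_j(x).
Since both observations come from the same component, the likelihood for component k is f_k(x₁)·f_k(x₂).
  f_Flu = [0.22] × [0.17] = 0.0374
  f_Allergy = [0.25] × [0.18] = 0.045
  f_Cold = [0.07] × [0.28] = 0.0196
Multiply by the mixture weights:
  P(Z=Flu)·f_Flu = 0.10 × 0.0374 = 0.00374
  P(Z=Allergy)·f_Allergy = 0.41 × 0.045 = 0.01845
  P(Z=Cold)·f_Cold = 0.49 × 0.0196 = 0.009604
Marginal: 0.00374 + 0.01845 + 0.009604 = 0.031794
So the posterior for Condition Cold is 0.009604 / 0.031794 ≈ 0.3021.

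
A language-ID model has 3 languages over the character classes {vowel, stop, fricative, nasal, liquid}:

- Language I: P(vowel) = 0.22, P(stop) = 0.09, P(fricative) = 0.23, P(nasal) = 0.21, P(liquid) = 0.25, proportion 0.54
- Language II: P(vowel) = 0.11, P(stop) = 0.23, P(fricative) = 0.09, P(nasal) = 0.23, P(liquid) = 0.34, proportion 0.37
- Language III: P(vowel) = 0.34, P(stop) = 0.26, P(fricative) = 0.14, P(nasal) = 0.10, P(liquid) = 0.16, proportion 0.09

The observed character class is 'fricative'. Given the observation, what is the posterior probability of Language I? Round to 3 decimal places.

0.730

Apply Bayes' rule: the posterior for each component is proportional to its prior times its likelihood at x.
Categorical probabilities:
  f_I = 0.23
  f_II = 0.09
  f_III = 0.14
Weight by the priors:
  π_I·f_I = 0.54 × 0.23 = 0.1242
  π_II·f_II = 0.37 × 0.09 = 0.0333
  π_III·f_III = 0.09 × 0.14 = 0.0126
Normaliser: 0.1242 + 0.0333 + 0.0126 = 0.1701
So the posterior for Language I is 0.1242 / 0.1701 ≈ 0.730.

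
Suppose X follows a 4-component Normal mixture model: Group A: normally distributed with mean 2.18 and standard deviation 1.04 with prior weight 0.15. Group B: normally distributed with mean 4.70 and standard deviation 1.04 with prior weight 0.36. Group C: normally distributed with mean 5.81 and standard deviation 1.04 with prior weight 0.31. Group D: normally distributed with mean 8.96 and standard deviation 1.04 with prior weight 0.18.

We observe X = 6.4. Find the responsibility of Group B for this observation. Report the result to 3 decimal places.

Apply Bayes' rule: the posterior for each component is proportional to its prior times its likelihood at x.
Normal densities:
  L_A = (1/(1.04·√(2π)))·exp(−(6.4−2.18)²/(2·1.04²)) = 0.383598·exp(-8.23243) = 0.000101994
  L_B = (1/(1.04·√(2π)))·exp(−(6.4−4.70)²/(2·1.04²)) = 0.383598·exp(-1.33598) = 0.100848
  L_C = (1/(1.04·√(2π)))·exp(−(6.4−5.81)²/(2·1.04²)) = 0.383598·exp(-0.16092) = 0.326581
  L_D = (1/(1.04·√(2π)))·exp(−(6.4−8.96)²/(2·1.04²)) = 0.383598·exp(-3.02959) = 0.0185415
Weight by the priors:
  P(Z=A)·L_A = 0.15 × 0.000101994 = 1.52992e-05
  P(Z=B)·L_B = 0.36 × 0.100848 = 0.0363052
  P(Z=C)·L_C = 0.31 × 0.326581 = 0.10124
  P(Z=D)·L_D = 0.18 × 0.0185415 = 0.00333747
Marginal: 1.52992e-05 + 0.0363052 + 0.10124 + 0.00333747 = 0.140898
So the posterior for Group B is 0.0363052 / 0.140898 ≈ 0.258.

0.258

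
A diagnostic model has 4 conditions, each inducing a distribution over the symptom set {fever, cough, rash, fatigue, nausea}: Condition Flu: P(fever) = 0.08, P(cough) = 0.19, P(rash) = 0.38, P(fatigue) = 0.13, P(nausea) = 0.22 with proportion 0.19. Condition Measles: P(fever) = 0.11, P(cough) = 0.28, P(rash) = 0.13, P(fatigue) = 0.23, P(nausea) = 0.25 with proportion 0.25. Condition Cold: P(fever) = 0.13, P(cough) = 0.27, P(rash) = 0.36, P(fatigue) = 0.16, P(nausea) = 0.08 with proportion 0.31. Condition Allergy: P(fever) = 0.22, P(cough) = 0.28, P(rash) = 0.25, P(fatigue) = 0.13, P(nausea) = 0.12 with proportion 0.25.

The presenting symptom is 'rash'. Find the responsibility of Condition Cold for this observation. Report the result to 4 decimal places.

0.4003

Apply Bayes' rule: the posterior for each component is proportional to its prior times its likelihood at x.
Categorical probabilities:
  p_Flu = 0.38
  p_Measles = 0.13
  p_Cold = 0.36
  p_Allergy = 0.25
Multiply by the mixture weights:
  π_Flu·p_Flu = 0.19 × 0.38 = 0.0722
  π_Measles·p_Measles = 0.25 × 0.13 = 0.0325
  π_Cold·p_Cold = 0.31 × 0.36 = 0.1116
  π_Allergy·p_Allergy = 0.25 × 0.25 = 0.0625
Marginal: 0.0722 + 0.0325 + 0.1116 + 0.0625 = 0.2788
P(Condition Cold | data) = 0.1116 / 0.2788 ≈ 0.4003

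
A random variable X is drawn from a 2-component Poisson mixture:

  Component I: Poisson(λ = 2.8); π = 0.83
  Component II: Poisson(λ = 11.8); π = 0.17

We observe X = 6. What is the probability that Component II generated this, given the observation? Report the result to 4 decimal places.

Apply Bayes' rule: the posterior for each component is proportional to its prior times its likelihood at x.
Component likelihoods at x = 6:
  f_I = 0.0406997
  f_II = 0.0281374
Prior × likelihood for each component:
  w_I·f_I = 0.83 × 0.0406997 = 0.0337807
  w_II·f_II = 0.17 × 0.0281374 = 0.00478337
Sum: 0.0337807 + 0.00478337 = 0.0385641
Responsibility of Component II: 0.00478337 / 0.0385641 ≈ 0.1240

0.1240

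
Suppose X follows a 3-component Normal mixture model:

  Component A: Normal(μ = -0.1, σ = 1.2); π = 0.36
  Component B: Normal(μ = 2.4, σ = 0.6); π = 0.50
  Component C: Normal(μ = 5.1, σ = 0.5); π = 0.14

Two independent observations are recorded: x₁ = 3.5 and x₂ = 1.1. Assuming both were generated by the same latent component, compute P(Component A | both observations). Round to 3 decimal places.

Apply Bayes' rule: the posterior for each component is proportional to its prior times its likelihood at x.
Since both observations come from the same component, the likelihood for component k is f_k(x₁)·f_k(x₂).
  L_A = [0.00369321] × [0.201642] = 0.000744707
  L_B = [0.123852] × [0.0635877] = 0.00787546
  L_C = [0.00476818] × [1.01045e-14] = 4.81802e-17
Unnormalised posteriors:
  π_A·L_A = 0.36 × 0.000744707 = 0.000268094
  π_B·L_B = 0.50 × 0.00787546 = 0.00393773
  π_C·L_C = 0.14 × 4.81802e-17 = 6.74523e-18
Evidence: 0.000268094 + 0.00393773 + 6.74523e-18 = 0.00420582
Responsibility of Component A: 0.000268094 / 0.00420582 ≈ 0.064

0.064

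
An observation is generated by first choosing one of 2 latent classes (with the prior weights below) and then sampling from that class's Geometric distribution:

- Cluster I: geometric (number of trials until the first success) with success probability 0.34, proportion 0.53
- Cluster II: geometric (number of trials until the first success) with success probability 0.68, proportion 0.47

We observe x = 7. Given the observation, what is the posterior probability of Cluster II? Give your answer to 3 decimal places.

Apply Bayes' rule: the posterior for each component is proportional to its prior times its likelihood at x.
Evaluate each component's likelihood at the observed value:
  L_I = 0.34·(1−0.34)^6 = 0.34·0.082654 = 0.0281023
  L_II = 0.68·(1−0.68)^6 = 0.68·0.00107374 = 0.000730144
Weight by the priors:
  w_I·L_I = 0.53 × 0.0281023 = 0.0148942
  w_II·L_II = 0.47 × 0.000730144 = 0.000343168
Normaliser: 0.0148942 + 0.000343168 = 0.0152374
P(Cluster II | data) ≈ 0.023

0.023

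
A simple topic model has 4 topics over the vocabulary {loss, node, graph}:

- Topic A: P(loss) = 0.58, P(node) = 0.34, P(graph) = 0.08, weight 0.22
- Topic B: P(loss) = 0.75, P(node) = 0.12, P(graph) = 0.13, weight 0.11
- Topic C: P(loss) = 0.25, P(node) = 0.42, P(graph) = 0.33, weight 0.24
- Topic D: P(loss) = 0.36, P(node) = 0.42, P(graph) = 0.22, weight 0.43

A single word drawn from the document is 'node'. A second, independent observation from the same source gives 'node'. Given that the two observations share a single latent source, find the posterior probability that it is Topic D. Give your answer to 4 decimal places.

0.5224

By Bayes' theorem, P(k | x) = π_k f_k(x) / Σ_j π_j f_j(x).
Since both observations come from the same component, the likelihood for component k is f_k(x₁)·f_k(x₂).
  L_A = [P(node | comp) = 0.34] × [0.34] = 0.1156
  L_B = [P(node | comp) = 0.12] × [0.12] = 0.0144
  L_C = [P(node | comp) = 0.42] × [0.42] = 0.1764
  L_D = [P(node | comp) = 0.42] × [0.42] = 0.1764
Weight by the priors:
  π_A·L_A = 0.22 × 0.1156 = 0.025432
  π_B·L_B = 0.11 × 0.0144 = 0.001584
  π_C·L_C = 0.24 × 0.1764 = 0.042336
  π_D·L_D = 0.43 × 0.1764 = 0.075852
Sum: 0.025432 + 0.001584 + 0.042336 + 0.075852 = 0.145204
P(Topic D | x) ≈ 0.5224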